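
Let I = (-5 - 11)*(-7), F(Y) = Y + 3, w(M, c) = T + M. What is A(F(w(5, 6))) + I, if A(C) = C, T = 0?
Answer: 120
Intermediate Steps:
w(M, c) = M (w(M, c) = 0 + M = M)
F(Y) = 3 + Y
I = 112 (I = -16*(-7) = 112)
A(F(w(5, 6))) + I = (3 + 5) + 112 = 8 + 112 = 120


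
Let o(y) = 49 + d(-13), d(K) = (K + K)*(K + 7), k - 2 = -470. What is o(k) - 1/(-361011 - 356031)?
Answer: 146993611/717042 ≈ 205.00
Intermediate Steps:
k = -468 (k = 2 - 470 = -468)
d(K) = 2*K*(7 + K) (d(K) = (2*K)*(7 + K) = 2*K*(7 + K))
o(y) = 205 (o(y) = 49 + 2*(-13)*(7 - 13) = 49 + 2*(-13)*(-6) = 49 + 156 = 205)
o(k) - 1/(-361011 - 356031) = 205 - 1/(-361011 - 356031) = 205 - 1/(-717042) = 205 - 1*(-1/717042) = 205 + 1/717042 = 146993611/717042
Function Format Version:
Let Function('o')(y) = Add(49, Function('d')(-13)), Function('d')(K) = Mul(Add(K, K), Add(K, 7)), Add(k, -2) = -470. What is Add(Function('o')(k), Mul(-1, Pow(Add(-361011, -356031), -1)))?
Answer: Rational(146993611, 717042) ≈ 205.00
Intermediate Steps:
k = -468 (k = Add(2, -470) = -468)
Function('d')(K) = Mul(2, K, Add(7, K)) (Function('d')(K) = Mul(Mul(2, K), Add(7, K)) = Mul(2, K, Add(7, K)))
Function('o')(y) = 205 (Function('o')(y) = Add(49, Mul(2, -13, Add(7, -13))) = Add(49, Mul(2, -13, -6)) = Add(49, 156) = 205)
Add(Function('o')(k), Mul(-1, Pow(Add(-361011, -356031), -1))) = Add(205, Mul(-1, Pow(Add(-361011, -356031), -1))) = Add(205, Mul(-1, Pow(-717042, -1))) = Add(205, Mul(-1, Rational(-1, 717042))) = Add(205, Rational(1, 717042)) = Rational(146993611, 717042)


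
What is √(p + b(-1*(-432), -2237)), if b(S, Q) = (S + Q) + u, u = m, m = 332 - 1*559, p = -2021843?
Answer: 15*I*√8995 ≈ 1422.6*I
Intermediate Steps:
m = -227 (m = 332 - 559 = -227)
u = -227
b(S, Q) = -227 + Q + S (b(S, Q) = (S + Q) - 227 = (Q + S) - 227 = -227 + Q + S)
√(p + b(-1*(-432), -2237)) = √(-2021843 + (-227 - 2237 - 1*(-432))) = √(-2021843 + (-227 - 2237 + 432)) = √(-2021843 - 2032) = √(-2023875) = 15*I*√8995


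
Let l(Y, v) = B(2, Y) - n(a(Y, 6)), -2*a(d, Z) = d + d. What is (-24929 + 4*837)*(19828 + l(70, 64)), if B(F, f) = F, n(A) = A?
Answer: -429461900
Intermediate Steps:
a(d, Z) = -d (a(d, Z) = -(d + d)/2 = -d)
l(Y, v) = 2 + Y (l(Y, v) = 2 - (-1)*Y = 2 + Y)
(-24929 + 4*837)*(19828 + l(70, 64)) = (-24929 + 4*837)*(19828 + (2 + 70)) = (-24929 + 3348)*(19828 + 72) = -21581*19900 = -429461900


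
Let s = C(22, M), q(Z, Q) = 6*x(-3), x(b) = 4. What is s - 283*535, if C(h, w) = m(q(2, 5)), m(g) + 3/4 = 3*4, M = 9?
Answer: -605575/4 ≈ -1.5139e+5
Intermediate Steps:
q(Z, Q) = 24 (q(Z, Q) = 6*4 = 24)
m(g) = 45/4 (m(g) = -¾ + 3*4 = -¾ + 12 = 45/4)
C(h, w) = 45/4
s = 45/4 ≈ 11.250
s - 283*535 = 45/4 - 283*535 = 45/4 - 151405 = -605575/4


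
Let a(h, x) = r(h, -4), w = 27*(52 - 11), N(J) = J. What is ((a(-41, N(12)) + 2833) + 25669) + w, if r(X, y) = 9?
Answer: 29618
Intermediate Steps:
w = 1107 (w = 27*41 = 1107)
a(h, x) = 9
((a(-41, N(12)) + 2833) + 25669) + w = ((9 + 2833) + 25669) + 1107 = (2842 + 25669) + 1107 = 28511 + 1107 = 29618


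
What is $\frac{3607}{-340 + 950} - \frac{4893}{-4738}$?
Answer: $\frac{5018674}{722545} \approx 6.9458$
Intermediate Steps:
$\frac{3607}{-340 + 950} - \frac{4893}{-4738} = \frac{3607}{610} - - \frac{4893}{4738} = 3607 \cdot \frac{1}{610} + \frac{4893}{4738} = \frac{3607}{610} + \frac{4893}{4738} = \frac{5018674}{722545}$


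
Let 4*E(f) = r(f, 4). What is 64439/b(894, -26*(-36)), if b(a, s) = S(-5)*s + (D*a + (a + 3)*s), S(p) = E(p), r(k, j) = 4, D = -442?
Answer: 64439/445380 ≈ 0.14468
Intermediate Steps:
E(f) = 1 (E(f) = (¼)*4 = 1)
S(p) = 1
b(a, s) = s - 442*a + s*(3 + a) (b(a, s) = 1*s + (-442*a + (a + 3)*s) = s + (-442*a + (3 + a)*s) = s + (-442*a + s*(3 + a)) = s - 442*a + s*(3 + a))
64439/b(894, -26*(-36)) = 64439/(-442*894 + 4*(-26*(-36)) + 894*(-26*(-36))) = 64439/(-395148 + 4*936 + 894*936) = 64439/(-395148 + 3744 + 836784) = 64439/445380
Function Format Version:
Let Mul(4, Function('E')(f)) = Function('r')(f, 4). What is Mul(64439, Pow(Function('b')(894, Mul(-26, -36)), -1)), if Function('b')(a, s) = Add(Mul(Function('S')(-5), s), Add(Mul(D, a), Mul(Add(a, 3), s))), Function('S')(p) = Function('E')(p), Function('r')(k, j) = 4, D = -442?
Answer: Rational(64439, 445380) ≈ 0.14468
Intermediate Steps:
Function('E')(f) = 1 (Function('E')(f) = Mul(Rational(1, 4), 4) = 1)
Function('S')(p) = 1
Function('b')(a, s) = Add(s, Mul(-442, a), Mul(s, Add(3, a))) (Function('b')(a, s) = Add(Mul(1, s), Add(Mul(-442, a), Mul(Add(a, 3), s))) = Add(s, Add(Mul(-442, a), Mul(Add(3, a), s))) = Add(s, Add(Mul(-442, a), Mul(s, Add(3, a)))) = Add(s, Mul(-442, a), Mul(s, Add(3, a))))
Mul(64439, Pow(Function('b')(894, Mul(-26, -36)), -1)) = Mul(64439, Pow(Add(Mul(-442, 894), Mul(4, Mul(-26, -36)), Mul(894, Mul(-26, -36))), -1)) = Mul(64439, Pow(Add(-395148, Mul(4, 936), Mul(894, 936)), -1)) = Mul(64439, Pow(Add(-395148, 3744, 836784), -1)) = Mul(64439, Pow(445380, -1)) = Mul(64439, Rational(1, 445380)) = Rational(64439, 445380)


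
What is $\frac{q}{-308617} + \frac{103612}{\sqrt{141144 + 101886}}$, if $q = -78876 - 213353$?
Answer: $\frac{292229}{308617} + \frac{51806 \sqrt{243030}}{121515} \approx 211.12$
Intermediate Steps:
$q = -292229$ ($q = -78876 - 213353 = -292229$)
$\frac{q}{-308617} + \frac{103612}{\sqrt{141144 + 101886}} = - \frac{292229}{-308617} + \frac{103612}{\sqrt{141144 + 101886}} = \left(-292229\right) \left(- \frac{1}{308617}\right) + \frac{103612}{\sqrt{243030}} = \frac{292229}{308617} + 103612 \frac{\sqrt{243030}}{243030} = \frac{292229}{308617} + \frac{51806 \sqrt{243030}}{121515}$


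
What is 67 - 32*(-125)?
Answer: 4067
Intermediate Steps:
67 - 32*(-125) = 67 + 4000 = 4067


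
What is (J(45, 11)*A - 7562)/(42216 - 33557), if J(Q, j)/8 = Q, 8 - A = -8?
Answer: -1802/8659 ≈ -0.20811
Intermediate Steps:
A = 16 (A = 8 - 1*(-8) = 8 + 8 = 16)
J(Q, j) = 8*Q
(J(45, 11)*A - 7562)/(42216 - 33557) = ((8*45)*16 - 7562)/(42216 - 33557) = (360*16 - 7562)/8659 = (5760 - 7562)*(1/8659) = -1802*1/8659 = -1802/8659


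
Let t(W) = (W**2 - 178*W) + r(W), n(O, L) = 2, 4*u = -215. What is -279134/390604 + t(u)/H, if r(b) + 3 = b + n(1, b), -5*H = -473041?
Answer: -431283354581/739086827056 ≈ -0.58354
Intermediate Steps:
u = -215/4 (u = (1/4)*(-215) = -215/4 ≈ -53.750)
H = 473041/5 (H = -1/5*(-473041) = 473041/5 ≈ 94608.)
r(b) = -1 + b (r(b) = -3 + (b + 2) = -3 + (2 + b) = -1 + b)
t(W) = -1 + W**2 - 177*W (t(W) = (W**2 - 178*W) + (-1 + W) = -1 + W**2 - 177*W)
-279134/390604 + t(u)/H = -279134/390604 + (-1 + (-215/4)**2 - 177*(-215/4))/(473041/5) = -279134*1/390604 + (-1 + 46225/16 + 38055/4)*(5/473041) = -139567/195302 + (198429/16)*(5/473041) = -139567/195302 + 992145/7568656 = -431283354581/739086827056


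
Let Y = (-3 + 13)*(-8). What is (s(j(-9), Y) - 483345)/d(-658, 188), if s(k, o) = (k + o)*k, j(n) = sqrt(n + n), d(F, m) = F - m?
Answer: 53707/94 + 40*I*sqrt(2)/141 ≈ 571.35 + 0.4012*I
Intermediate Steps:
j(n) = sqrt(2)*sqrt(n) (j(n) = sqrt(2*n) = sqrt(2)*sqrt(n))
Y = -80 (Y = 10*(-8) = -80)
s(k, o) = k*(k + o)
(s(j(-9), Y) - 483345)/d(-658, 188) = ((sqrt(2)*sqrt(-9))*(sqrt(2)*sqrt(-9) - 80) - 483345)/(-658 - 1*188) = ((sqrt(2)*(3*I))*(sqrt(2)*(3*I) - 80) - 483345)/(-658 - 188) = ((3*I*sqrt(2))*(3*I*sqrt(2) - 80) - 483345)/(-846) = ((3*I*sqrt(2))*(-80 + 3*I*sqrt(2)) - 483345)*(-1/846) = (3*I*sqrt(2)*(-80 + 3*I*sqrt(2)) - 483345)*(-1/846) = (-483345 + 3*I*sqrt(2)*(-80 + 3*I*sqrt(2)))*(-1/846) = 53705/94 - I*sqrt(2)*(-80 + 3*I*sqrt(2))/282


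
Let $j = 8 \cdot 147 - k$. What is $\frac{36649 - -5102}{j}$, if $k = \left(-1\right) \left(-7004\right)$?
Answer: $- \frac{41751}{5828} \approx -7.1639$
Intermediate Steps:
$k = 7004$
$j = -5828$ ($j = 8 \cdot 147 - 7004 = 1176 - 7004 = -5828$)
$\frac{36649 - -5102}{j} = \frac{36649 - -5102}{-5828} = \left(36649 + 5102\right) \left(- \frac{1}{5828}\right) = 41751 \left(- \frac{1}{5828}\right) = - \frac{41751}{5828}$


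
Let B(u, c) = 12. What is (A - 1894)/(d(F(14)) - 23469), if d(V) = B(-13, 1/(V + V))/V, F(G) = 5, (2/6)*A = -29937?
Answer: 458525/117333 ≈ 3.9079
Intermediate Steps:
A = -89811 (A = 3*(-29937) = -89811)
d(V) = 12/V
(A - 1894)/(d(F(14)) - 23469) = (-89811 - 1894)/(12/5 - 23469) = -91705/(12*(1/5) - 23469) = -91705/(12/5 - 23469) = -91705/(-117333/5) = -91705*(-5/117333) = 458525/117333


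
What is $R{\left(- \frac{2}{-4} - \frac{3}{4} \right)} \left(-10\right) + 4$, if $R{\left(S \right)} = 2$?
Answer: $-16$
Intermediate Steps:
$R{\left(- \frac{2}{-4} - \frac{3}{4} \right)} \left(-10\right) + 4 = 2 \left(-10\right) + 4 = -20 + 4 = -16$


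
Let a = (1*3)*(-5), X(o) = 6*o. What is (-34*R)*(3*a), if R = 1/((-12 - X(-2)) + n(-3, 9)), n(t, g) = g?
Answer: 170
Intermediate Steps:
a = -15 (a = 3*(-5) = -15)
R = ⅑ (R = 1/((-12 - 6*(-2)) + 9) = 1/((-12 - 1*(-12)) + 9) = 1/((-12 + 12) + 9) = 1/(0 + 9) = 1/9 = ⅑ ≈ 0.11111)
(-34*R)*(3*a) = (-34*⅑)*(3*(-15)) = -34/9*(-45) = 170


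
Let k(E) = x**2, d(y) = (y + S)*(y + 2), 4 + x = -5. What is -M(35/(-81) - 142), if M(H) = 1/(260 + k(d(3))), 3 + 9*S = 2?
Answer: -1/341 ≈ -0.0029326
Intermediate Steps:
x = -9 (x = -4 - 5 = -9)
S = -1/9 (S = -1/3 + (1/9)*2 = -1/3 + 2/9 = -1/9 ≈ -0.11111)
d(y) = (2 + y)*(-1/9 + y) (d(y) = (y - 1/9)*(y + 2) = (-1/9 + y)*(2 + y) = (2 + y)*(-1/9 + y))
k(E) = 81 (k(E) = (-9)**2 = 81)
M(H) = 1/341 (M(H) = 1/(260 + 81) = 1/341)
-M(35/(-81) - 142) = -1*1/341 = -1/341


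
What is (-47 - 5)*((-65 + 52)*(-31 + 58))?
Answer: 18252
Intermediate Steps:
(-47 - 5)*((-65 + 52)*(-31 + 58)) = -(-676)*27 = -52*(-351) = 18252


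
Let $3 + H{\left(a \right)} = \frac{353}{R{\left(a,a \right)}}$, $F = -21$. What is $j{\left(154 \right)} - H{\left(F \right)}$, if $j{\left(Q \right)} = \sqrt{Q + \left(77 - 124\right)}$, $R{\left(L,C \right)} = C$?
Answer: $\frac{416}{21} + \sqrt{107} \approx 30.154$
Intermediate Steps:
$H{\left(a \right)} = -3 + \frac{353}{a}$
$j{\left(Q \right)} = \sqrt{-47 + Q}$ ($j{\left(Q \right)} = \sqrt{Q + \left(77 - 124\right)} = \sqrt{Q - 47} = \sqrt{-47 + Q}$)
$j{\left(154 \right)} - H{\left(F \right)} = \sqrt{-47 + 154} - \left(-3 + \frac{353}{-21}\right) = \sqrt{107} - \left(-3 + 353 \left(- \frac{1}{21}\right)\right) = \sqrt{107} - \left(-3 - \frac{353}{21}\right) = \sqrt{107} - - \frac{416}{21} = \sqrt{107} + \frac{416}{21} = \frac{416}{21} + \sqrt{107}$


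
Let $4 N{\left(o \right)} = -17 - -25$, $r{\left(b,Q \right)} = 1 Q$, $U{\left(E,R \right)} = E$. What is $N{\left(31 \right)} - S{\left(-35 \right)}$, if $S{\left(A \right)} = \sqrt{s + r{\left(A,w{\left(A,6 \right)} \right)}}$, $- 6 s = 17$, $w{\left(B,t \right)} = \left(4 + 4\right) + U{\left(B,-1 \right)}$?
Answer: $2 - \frac{i \sqrt{1074}}{6} \approx 2.0 - 5.462 i$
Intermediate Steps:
$w{\left(B,t \right)} = 8 + B$ ($w{\left(B,t \right)} = \left(4 + 4\right) + B = 8 + B$)
$r{\left(b,Q \right)} = Q$
$s = - \frac{17}{6}$ ($s = \left(- \frac{1}{6}\right) 17 = - \frac{17}{6} \approx -2.8333$)
$S{\left(A \right)} = \sqrt{\frac{31}{6} + A}$ ($S{\left(A \right)} = \sqrt{- \frac{17}{6} + \left(8 + A\right)} = \sqrt{\frac{31}{6} + A}$)
$N{\left(o \right)} = 2$ ($N{\left(o \right)} = \frac{-17 - -25}{4} = \frac{-17 + 25}{4} = \frac{1}{4} \cdot 8 = 2$)
$N{\left(31 \right)} - S{\left(-35 \right)} = 2 - \frac{\sqrt{186 + 36 \left(-35\right)}}{6} = 2 - \frac{\sqrt{186 - 1260}}{6} = 2 - \frac{\sqrt{-1074}}{6} = 2 - \frac{i \sqrt{1074}}{6}$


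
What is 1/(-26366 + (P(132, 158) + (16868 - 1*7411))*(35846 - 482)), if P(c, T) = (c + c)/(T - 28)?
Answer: 65/21741381878 ≈ 2.9897e-9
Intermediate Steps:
P(c, T) = 2*c/(-28 + T) (P(c, T) = (2*c)/(-28 + T) = 2*c/(-28 + T))
1/(-26366 + (P(132, 158) + (16868 - 1*7411))*(35846 - 482)) = 1/(-26366 + (2*132/(-28 + 158) + (16868 - 1*7411))*(35846 - 482)) = 1/(-26366 + (2*132/130 + (16868 - 7411))*35364) = 1/(-26366 + (2*132*(1/130) + 9457)*35364) = 1/(-26366 + (132/65 + 9457)*35364) = 1/(-26366 + (614837/65)*35364) = 1/(-26366 + 21743095668/65) = 1/(21741381878/65) = 65/21741381878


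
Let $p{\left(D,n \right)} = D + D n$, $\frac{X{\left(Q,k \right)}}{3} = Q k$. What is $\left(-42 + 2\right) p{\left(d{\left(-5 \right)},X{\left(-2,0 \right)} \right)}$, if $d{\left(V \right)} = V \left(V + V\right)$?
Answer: $-2000$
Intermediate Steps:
$X{\left(Q,k \right)} = 3 Q k$
$d{\left(V \right)} = 2 V^{2}$ ($d{\left(V \right)} = V 2 V = 2 V^{2}$)
$\left(-42 + 2\right) p{\left(d{\left(-5 \right)},X{\left(-2,0 \right)} \right)} = \left(-42 + 2\right) 2 \left(-5\right)^{2} \left(1 + 3 \left(-2\right) 0\right) = - 40 \cdot 2 \cdot 25 \left(1 + 0\right) = - 40 \cdot 50 \cdot 1 = \left(-40\right) 50 = -2000$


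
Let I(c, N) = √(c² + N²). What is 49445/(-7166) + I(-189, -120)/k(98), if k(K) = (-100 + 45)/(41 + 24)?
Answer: -49445/7166 - 39*√5569/11 ≈ -271.48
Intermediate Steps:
I(c, N) = √(N² + c²)
k(K) = -11/13 (k(K) = -55/65 = -55*1/65 = -11/13)
49445/(-7166) + I(-189, -120)/k(98) = 49445/(-7166) + √((-120)² + (-189)²)/(-11/13) = 49445*(-1/7166) + √(14400 + 35721)*(-13/11) = -49445/7166 + √50121*(-13/11) = -49445/7166 + (3*√5569)*(-13/11) = -49445/7166 - 39*√5569/11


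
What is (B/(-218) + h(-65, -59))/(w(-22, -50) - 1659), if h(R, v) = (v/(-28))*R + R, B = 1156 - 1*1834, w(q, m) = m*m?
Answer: -606903/2566732 ≈ -0.23645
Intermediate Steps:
w(q, m) = m²
B = -678 (B = 1156 - 1834 = -678)
h(R, v) = R - R*v/28 (h(R, v) = (v*(-1/28))*R + R = (-v/28)*R + R = -R*v/28 + R = R - R*v/28)
(B/(-218) + h(-65, -59))/(w(-22, -50) - 1659) = (-678/(-218) + (1/28)*(-65)*(28 - 1*(-59)))/((-50)² - 1659) = (-678*(-1/218) + (1/28)*(-65)*(28 + 59))/(2500 - 1659) = (339/109 + (1/28)*(-65)*87)/841 = (339/109 - 5655/28)*(1/841) = -606903/3052*1/841 = -606903/2566732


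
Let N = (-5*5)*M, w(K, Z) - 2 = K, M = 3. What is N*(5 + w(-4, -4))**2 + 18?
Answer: -657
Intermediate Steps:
w(K, Z) = 2 + K
N = -75 (N = -5*5*3 = -25*3 = -75)
N*(5 + w(-4, -4))**2 + 18 = -75*(5 + (2 - 4))**2 + 18 = -75*(5 - 2)**2 + 18 = -75*3**2 + 18 = -75*9 + 18 = -675 + 18 = -657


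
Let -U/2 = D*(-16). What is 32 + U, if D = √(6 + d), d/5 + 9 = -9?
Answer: 32 + 64*I*√21 ≈ 32.0 + 293.28*I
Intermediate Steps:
d = -90 (d = -45 + 5*(-9) = -45 - 45 = -90)
D = 2*I*√21 (D = √(6 - 90) = √(-84) = 2*I*√21 ≈ 9.1651*I)
U = 64*I*√21 (U = -2*2*I*√21*(-16) = -(-64)*I*√21 = 64*I*√21 ≈ 293.28*I)
32 + U = 32 + 64*I*√21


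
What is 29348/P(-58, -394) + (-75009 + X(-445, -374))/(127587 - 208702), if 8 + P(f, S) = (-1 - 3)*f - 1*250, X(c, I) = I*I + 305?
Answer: -1191128746/1054495 ≈ -1129.6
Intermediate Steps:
X(c, I) = 305 + I² (X(c, I) = I² + 305 = 305 + I²)
P(f, S) = -258 - 4*f (P(f, S) = -8 + ((-1 - 3)*f - 1*250) = -8 + (-4*f - 250) = -8 + (-250 - 4*f) = -258 - 4*f)
29348/P(-58, -394) + (-75009 + X(-445, -374))/(127587 - 208702) = 29348/(-258 - 4*(-58)) + (-75009 + (305 + (-374)²))/(127587 - 208702) = 29348/(-258 + 232) + (-75009 + (305 + 139876))/(-81115) = 29348/(-26) + (-75009 + 140181)*(-1/81115) = 29348*(-1/26) + 65172*(-1/81115) = -14674/13 - 65172/81115 = -1191128746/1054495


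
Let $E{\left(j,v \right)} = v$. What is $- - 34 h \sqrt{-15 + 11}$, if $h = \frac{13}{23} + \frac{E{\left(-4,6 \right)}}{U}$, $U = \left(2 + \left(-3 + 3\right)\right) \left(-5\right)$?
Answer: $- \frac{272 i}{115} \approx - 2.3652 i$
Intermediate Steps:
$U = -10$ ($U = \left(2 + 0\right) \left(-5\right) = 2 \left(-5\right) = -10$)
$h = - \frac{4}{115}$ ($h = \frac{13}{23} + \frac{6}{-10} = 13 \cdot \frac{1}{23} + 6 \left(- \frac{1}{10}\right) = \frac{13}{23} - \frac{3}{5} = - \frac{4}{115} \approx -0.034783$)
$- - 34 h \sqrt{-15 + 11} = - \left(-34\right) \left(- \frac{4}{115}\right) \sqrt{-15 + 11} = - \frac{136 \sqrt{-4}}{115} = - \frac{136 \cdot 2 i}{115} = - \frac{272 i}{115}$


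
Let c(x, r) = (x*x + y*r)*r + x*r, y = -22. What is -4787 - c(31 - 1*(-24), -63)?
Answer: 276571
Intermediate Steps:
c(x, r) = r*x + r*(x² - 22*r) (c(x, r) = (x*x - 22*r)*r + x*r = (x² - 22*r)*r + r*x = r*(x² - 22*r) + r*x = r*x + r*(x² - 22*r))
-4787 - c(31 - 1*(-24), -63) = -4787 - (-63)*((31 - 1*(-24)) + (31 - 1*(-24))² - 22*(-63)) = -4787 - (-63)*((31 + 24) + (31 + 24)² + 1386) = -4787 - (-63)*(55 + 55² + 1386) = -4787 - (-63)*(55 + 3025 + 1386) = -4787 - (-63)*4466 = -4787 - 1*(-281358) = -4787 + 281358 = 276571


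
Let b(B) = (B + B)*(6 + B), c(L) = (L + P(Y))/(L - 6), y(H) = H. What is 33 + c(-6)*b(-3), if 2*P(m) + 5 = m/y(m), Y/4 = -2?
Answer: 21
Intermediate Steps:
Y = -8 (Y = 4*(-2) = -8)
P(m) = -2 (P(m) = -5/2 + (m/m)/2 = -5/2 + (½)*1 = -5/2 + ½ = -2)
c(L) = (-2 + L)/(-6 + L) (c(L) = (L - 2)/(L - 6) = (-2 + L)/(-6 + L))
b(B) = 2*B*(6 + B) (b(B) = (2*B)*(6 + B) = 2*B*(6 + B))
33 + c(-6)*b(-3) = 33 + ((-2 - 6)/(-6 - 6))*(2*(-3)*(6 - 3)) = 33 + (-8/(-12))*(2*(-3)*3) = 33 - 1/12*(-8)*(-18) = 33 + (⅔)*(-18) = 33 - 12 = 21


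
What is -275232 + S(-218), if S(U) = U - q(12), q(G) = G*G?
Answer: -275594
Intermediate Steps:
q(G) = G**2
S(U) = -144 + U (S(U) = U - 1*12**2 = U - 1*144 = U - 144 = -144 + U)
-275232 + S(-218) = -275232 + (-144 - 218) = -275232 - 362 = -275594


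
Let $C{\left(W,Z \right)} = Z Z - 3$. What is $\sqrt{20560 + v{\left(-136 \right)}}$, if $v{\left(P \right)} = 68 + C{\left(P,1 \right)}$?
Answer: $\sqrt{20626} \approx 143.62$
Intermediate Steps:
$C{\left(W,Z \right)} = -3 + Z^{2}$ ($C{\left(W,Z \right)} = Z^{2} - 3 = -3 + Z^{2}$)
$v{\left(P \right)} = 66$ ($v{\left(P \right)} = 68 - \left(3 - 1^{2}\right) = 68 + \left(-3 + 1\right) = 68 - 2 = 66$)
$\sqrt{20560 + v{\left(-136 \right)}} = \sqrt{20560 + 66} = \sqrt{20626}$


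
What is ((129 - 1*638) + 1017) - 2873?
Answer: -2365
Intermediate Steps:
((129 - 1*638) + 1017) - 2873 = ((129 - 638) + 1017) - 2873 = (-509 + 1017) - 2873 = 508 - 2873 = -2365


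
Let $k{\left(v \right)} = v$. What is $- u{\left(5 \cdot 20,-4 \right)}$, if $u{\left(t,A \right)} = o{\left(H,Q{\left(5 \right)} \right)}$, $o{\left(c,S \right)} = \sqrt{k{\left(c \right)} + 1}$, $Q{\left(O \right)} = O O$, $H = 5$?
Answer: $- \sqrt{6} \approx -2.4495$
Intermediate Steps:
$Q{\left(O \right)} = O^{2}$
$o{\left(c,S \right)} = \sqrt{1 + c}$ ($o{\left(c,S \right)} = \sqrt{c + 1} = \sqrt{1 + c}$)
$u{\left(t,A \right)} = \sqrt{6}$ ($u{\left(t,A \right)} = \sqrt{1 + 5} = \sqrt{6}$)
$- u{\left(5 \cdot 20,-4 \right)} = - \sqrt{6}$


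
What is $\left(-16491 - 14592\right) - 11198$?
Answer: $-42281$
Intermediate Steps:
$\left(-16491 - 14592\right) - 11198 = -31083 - 11198 = -42281$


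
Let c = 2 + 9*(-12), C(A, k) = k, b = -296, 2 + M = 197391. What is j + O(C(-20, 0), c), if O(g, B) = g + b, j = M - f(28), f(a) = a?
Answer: 197065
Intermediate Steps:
M = 197389 (M = -2 + 197391 = 197389)
c = -106 (c = 2 - 108 = -106)
j = 197361 (j = 197389 - 1*28 = 197389 - 28 = 197361)
O(g, B) = -296 + g (O(g, B) = g - 296 = -296 + g)
j + O(C(-20, 0), c) = 197361 + (-296 + 0) = 197361 - 296 = 197065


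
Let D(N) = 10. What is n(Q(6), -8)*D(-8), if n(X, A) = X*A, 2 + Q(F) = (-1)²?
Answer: 80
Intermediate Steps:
Q(F) = -1 (Q(F) = -2 + (-1)² = -2 + 1 = -1)
n(X, A) = A*X
n(Q(6), -8)*D(-8) = -8*(-1)*10 = 8*10 = 80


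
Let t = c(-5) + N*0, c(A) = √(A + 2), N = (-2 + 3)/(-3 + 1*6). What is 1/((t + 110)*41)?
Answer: 110/496223 - I*√3/496223 ≈ 0.00022167 - 3.4905e-6*I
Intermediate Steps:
N = ⅓ (N = 1/(-3 + 6) = 1/3 = 1*(⅓) = ⅓ ≈ 0.33333)
c(A) = √(2 + A)
t = I*√3 (t = √(2 - 5) + (⅓)*0 = √(-3) + 0 = I*√3 + 0 = I*√3 ≈ 1.732*I)
1/((t + 110)*41) = 1/((I*√3 + 110)*41) = 1/((110 + I*√3)*41) = 1/(4510 + 41*I*√3)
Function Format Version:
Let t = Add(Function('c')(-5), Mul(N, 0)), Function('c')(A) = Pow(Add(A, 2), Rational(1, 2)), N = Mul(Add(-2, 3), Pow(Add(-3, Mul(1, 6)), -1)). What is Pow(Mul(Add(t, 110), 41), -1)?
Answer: Add(Rational(110, 496223), Mul(Rational(-1, 496223), I, Pow(3, Rational(1, 2)))) ≈ Add(0.00022167, Mul(-3.4905e-6, I))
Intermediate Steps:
N = Rational(1, 3) (N = Mul(1, Pow(Add(-3, 6), -1)) = Mul(1, Pow(3, -1)) = Mul(1, Rational(1, 3)) = Rational(1, 3) ≈ 0.33333)
Function('c')(A) = Pow(Add(2, A), Rational(1, 2))
t = Mul(I, Pow(3, Rational(1, 2))) (t = Add(Pow(Add(2, -5), Rational(1, 2)), Mul(Rational(1, 3), 0)) = Add(Pow(-3, Rational(1, 2)), 0) = Add(Mul(I, Pow(3, Rational(1, 2))), 0) = Mul(I, Pow(3, Rational(1, 2))) ≈ Mul(1.7320, I))
Pow(Mul(Add(t, 110), 41), -1) = Pow(Mul(Add(Mul(I, Pow(3, Rational(1, 2))), 110), 41), -1) = Pow(Mul(Add(110, Mul(I, Pow(3, Rational(1, 2)))), 41), -1) = Pow(Add(4510, Mul(41, I, Pow(3, Rational(1, 2)))), -1)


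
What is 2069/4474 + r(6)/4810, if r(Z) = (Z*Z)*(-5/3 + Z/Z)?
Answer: 4922257/10759970 ≈ 0.45746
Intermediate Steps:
r(Z) = -2*Z**2/3 (r(Z) = Z**2*(-5*1/3 + 1) = Z**2*(-5/3 + 1) = Z**2*(-2/3) = -2*Z**2/3)
2069/4474 + r(6)/4810 = 2069/4474 - 2/3*6**2/4810 = 2069*(1/4474) - 2/3*36*(1/4810) = 2069/4474 - 24*1/4810 = 2069/4474 - 12/2405 = 4922257/10759970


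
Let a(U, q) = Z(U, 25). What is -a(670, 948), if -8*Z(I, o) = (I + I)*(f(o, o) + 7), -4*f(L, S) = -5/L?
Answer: 9447/8 ≈ 1180.9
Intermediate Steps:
f(L, S) = 5/(4*L) (f(L, S) = -(-5)/(4*L) = 5/(4*L))
Z(I, o) = -I*(7 + 5/(4*o))/4 (Z(I, o) = -(I + I)*(5/(4*o) + 7)/8 = -2*I*(7 + 5/(4*o))/8 = -I*(7 + 5/(4*o))/4)
a(U, q) = -141*U/80 (a(U, q) = -1/16*U*(5 + 28*25)/25 = -1/16*U*1/25*(5 + 700) = -1/16*U*1/25*705 = -141*U/80)
-a(670, 948) = -(-141)*670/80 = -1*(-9447/8) = 9447/8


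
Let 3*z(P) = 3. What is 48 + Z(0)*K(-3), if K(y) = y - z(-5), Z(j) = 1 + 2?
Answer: 36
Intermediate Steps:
z(P) = 1 (z(P) = (1/3)*3 = 1)
Z(j) = 3
K(y) = -1 + y (K(y) = y - 1*1 = y - 1 = -1 + y)
48 + Z(0)*K(-3) = 48 + 3*(-1 - 3) = 48 + 3*(-4) = 48 - 12 = 36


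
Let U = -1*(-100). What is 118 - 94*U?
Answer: -9282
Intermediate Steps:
U = 100
118 - 94*U = 118 - 94*100 = 118 - 9400 = -9282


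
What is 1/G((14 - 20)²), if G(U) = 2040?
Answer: 1/2040 ≈ 0.00049020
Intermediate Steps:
1/G((14 - 20)²) = 1/2040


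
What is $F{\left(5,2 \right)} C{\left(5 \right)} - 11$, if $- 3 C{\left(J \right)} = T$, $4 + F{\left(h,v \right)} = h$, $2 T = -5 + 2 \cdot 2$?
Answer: $- \frac{65}{6} \approx -10.833$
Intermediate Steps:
$T = - \frac{1}{2}$ ($T = \frac{-5 + 2 \cdot 2}{2} = \frac{-5 + 4}{2} = \frac{1}{2} \left(-1\right) = - \frac{1}{2} \approx -0.5$)
$F{\left(h,v \right)} = -4 + h$
$C{\left(J \right)} = \frac{1}{6}$ ($C{\left(J \right)} = \left(- \frac{1}{3}\right) \left(- \frac{1}{2}\right) = \frac{1}{6}$)
$F{\left(5,2 \right)} C{\left(5 \right)} - 11 = \left(-4 + 5\right) \frac{1}{6} - 11 = 1 \cdot \frac{1}{6} - 11 = \frac{1}{6} - 11 = - \frac{65}{6}$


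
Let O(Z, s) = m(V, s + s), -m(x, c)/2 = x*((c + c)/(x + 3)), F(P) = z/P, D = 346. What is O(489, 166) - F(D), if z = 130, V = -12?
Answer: -919171/519 ≈ -1771.0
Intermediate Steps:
F(P) = 130/P
m(x, c) = -4*c*x/(3 + x) (m(x, c) = -2*x*(c + c)/(x + 3) = -2*x*(2*c)/(3 + x) = -2*x*2*c/(3 + x) = -4*c*x/(3 + x))
O(Z, s) = -32*s/3 (O(Z, s) = -4*(s + s)*(-12)/(3 - 12) = -4*2*s*(-12)/(-9) = -4*2*s*(-12)*(-1/9) = -32*s/3)
O(489, 166) - F(D) = -32/3*166 - 130/346 = -5312/3 - 130/346 = -5312/3 - 1*65/173 = -5312/3 - 65/173 = -919171/519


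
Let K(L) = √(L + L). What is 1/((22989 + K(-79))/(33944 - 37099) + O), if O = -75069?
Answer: -373655616510/28052676128394007 + 3155*I*√158/56105352256788014 ≈ -1.332e-5 + 7.0684e-13*I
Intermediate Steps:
K(L) = √2*√L (K(L) = √(2*L) = √2*√L)
1/((22989 + K(-79))/(33944 - 37099) + O) = 1/((22989 + √2*√(-79))/(33944 - 37099) - 75069) = 1/((22989 + √2*(I*√79))/(-3155) - 75069) = 1/((22989 + I*√158)*(-1/3155) - 75069) = 1/((-22989/3155 - I*√158/3155) - 75069) = 1/(-236865684/3155 - I*√158/3155)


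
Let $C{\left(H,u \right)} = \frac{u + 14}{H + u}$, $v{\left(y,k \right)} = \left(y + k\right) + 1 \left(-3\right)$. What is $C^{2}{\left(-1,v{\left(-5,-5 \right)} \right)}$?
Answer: $\frac{1}{196} \approx 0.005102$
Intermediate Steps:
$v{\left(y,k \right)} = -3 + k + y$ ($v{\left(y,k \right)} = \left(k + y\right) - 3 = -3 + k + y$)
$C{\left(H,u \right)} = \frac{14 + u}{H + u}$
$C^{2}{\left(-1,v{\left(-5,-5 \right)} \right)} = \left(\frac{14 - 13}{-1 - 13}\right)^{2} = \left(\frac{1}{-14} \cdot 1\right)^{2} = \left(\left(- \frac{1}{14}\right) 1\right)^{2} = \left(- \frac{1}{14}\right)^{2} = \frac{1}{196}$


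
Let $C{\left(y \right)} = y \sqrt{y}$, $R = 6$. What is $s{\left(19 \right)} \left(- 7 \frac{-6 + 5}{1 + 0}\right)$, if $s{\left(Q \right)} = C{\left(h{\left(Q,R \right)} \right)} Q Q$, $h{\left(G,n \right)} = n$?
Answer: $15162 \sqrt{6} \approx 37139.0$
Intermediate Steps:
$C{\left(y \right)} = y^{\frac{3}{2}}$
$s{\left(Q \right)} = 6 \sqrt{6} Q^{2}$ ($s{\left(Q \right)} = 6^{\frac{3}{2}} Q Q = 6 \sqrt{6} Q Q = 6 Q \sqrt{6} Q = 6 \sqrt{6} Q^{2}$)
$s{\left(19 \right)} \left(- 7 \frac{-6 + 5}{1 + 0}\right) = 6 \sqrt{6} \cdot 19^{2} \left(- 7 \frac{-6 + 5}{1 + 0}\right) = 6 \sqrt{6} \cdot 361 \left(- 7 \left(- 1^{-1}\right)\right) = 2166 \sqrt{6} \left(- 7 \left(\left(-1\right) 1\right)\right) = 2166 \sqrt{6} \left(\left(-7\right) \left(-1\right)\right) = 2166 \sqrt{6} \cdot 7 = 15162 \sqrt{6}$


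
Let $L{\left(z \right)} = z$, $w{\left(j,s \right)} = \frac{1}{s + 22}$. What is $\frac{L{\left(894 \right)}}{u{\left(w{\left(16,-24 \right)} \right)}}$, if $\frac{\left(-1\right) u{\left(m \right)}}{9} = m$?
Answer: $\frac{596}{3} \approx 198.67$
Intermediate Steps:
$w{\left(j,s \right)} = \frac{1}{22 + s}$
$u{\left(m \right)} = - 9 m$
$\frac{L{\left(894 \right)}}{u{\left(w{\left(16,-24 \right)} \right)}} = \frac{894}{\left(-9\right) \frac{1}{22 - 24}} = \frac{894}{\left(-9\right) \frac{1}{-2}} = \frac{894}{\left(-9\right) \left(- \frac{1}{2}\right)} = \frac{894}{\frac{9}{2}} = 894 \cdot \frac{2}{9} = \frac{596}{3}$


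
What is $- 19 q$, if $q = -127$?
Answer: $2413$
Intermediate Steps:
$- 19 q = \left(-19\right) \left(-127\right) = 2413$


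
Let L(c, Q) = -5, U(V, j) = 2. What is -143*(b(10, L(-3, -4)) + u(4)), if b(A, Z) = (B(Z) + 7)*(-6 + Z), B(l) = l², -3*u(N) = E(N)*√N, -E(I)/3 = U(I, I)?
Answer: 49764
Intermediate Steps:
E(I) = -6 (E(I) = -3*2 = -6)
u(N) = 2*√N (u(N) = -(-2)*√N = 2*√N)
b(A, Z) = (-6 + Z)*(7 + Z²) (b(A, Z) = (Z² + 7)*(-6 + Z) = (7 + Z²)*(-6 + Z) = (-6 + Z)*(7 + Z²))
-143*(b(10, L(-3, -4)) + u(4)) = -143*((-42 + (-5)³ - 6*(-5)² + 7*(-5)) + 2*√4) = -143*((-42 - 125 - 6*25 - 35) + 2*2) = -143*((-42 - 125 - 150 - 35) + 4) = -143*(-352 + 4) = -143*(-348) = 49764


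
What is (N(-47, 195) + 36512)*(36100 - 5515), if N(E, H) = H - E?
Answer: 1124121090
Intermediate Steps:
(N(-47, 195) + 36512)*(36100 - 5515) = ((195 - 1*(-47)) + 36512)*(36100 - 5515) = ((195 + 47) + 36512)*30585 = (242 + 36512)*30585 = 36754*30585 = 1124121090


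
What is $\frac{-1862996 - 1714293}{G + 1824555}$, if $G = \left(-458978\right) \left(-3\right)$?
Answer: $- \frac{3577289}{3201489} \approx -1.1174$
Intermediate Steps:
$G = 1376934$
$\frac{-1862996 - 1714293}{G + 1824555} = \frac{-1862996 - 1714293}{1376934 + 1824555} = - \frac{3577289}{3201489}$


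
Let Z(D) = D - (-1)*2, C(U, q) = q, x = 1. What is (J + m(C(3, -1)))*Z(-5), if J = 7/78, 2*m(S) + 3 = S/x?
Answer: 149/26 ≈ 5.7308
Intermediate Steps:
Z(D) = 2 + D (Z(D) = D - 1*(-2) = D + 2 = 2 + D)
m(S) = -3/2 + S/2 (m(S) = -3/2 + (S/1)/2 = -3/2 + (S*1)/2 = -3/2 + S/2)
J = 7/78 (J = 7*(1/78) = 7/78 ≈ 0.089744)
(J + m(C(3, -1)))*Z(-5) = (7/78 + (-3/2 + (½)*(-1)))*(2 - 5) = (7/78 + (-3/2 - ½))*(-3) = (7/78 - 2)*(-3) = -149/78*(-3) = 149/26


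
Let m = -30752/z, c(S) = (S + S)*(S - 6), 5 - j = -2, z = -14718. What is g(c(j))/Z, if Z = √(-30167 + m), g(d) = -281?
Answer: 281*I*√1633577143143/221983577 ≈ 1.6179*I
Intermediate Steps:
j = 7 (j = 5 - 1*(-2) = 5 + 2 = 7)
c(S) = 2*S*(-6 + S) (c(S) = (2*S)*(-6 + S) = 2*S*(-6 + S))
m = 15376/7359 (m = -30752/(-14718) = -30752*(-1/14718) = 15376/7359 ≈ 2.0894)
Z = I*√1633577143143/7359 (Z = √(-30167 + 15376/7359) = √(-221983577/7359) = I*√1633577143143/7359 ≈ 173.68*I)
g(c(j))/Z = -281*(-I*√1633577143143/221983577) = -(-281)*I*√1633577143143/221983577 = 281*I*√1633577143143/221983577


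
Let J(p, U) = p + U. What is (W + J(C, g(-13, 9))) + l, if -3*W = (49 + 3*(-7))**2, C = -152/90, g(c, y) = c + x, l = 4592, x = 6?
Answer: 194489/45 ≈ 4322.0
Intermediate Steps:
g(c, y) = 6 + c (g(c, y) = c + 6 = 6 + c)
C = -76/45 (C = -152*1/90 = -76/45 ≈ -1.6889)
J(p, U) = U + p
W = -784/3 (W = -(49 + 3*(-7))**2/3 = -(49 - 21)**2/3 = -1/3*28**2 = -1/3*784 = -784/3 ≈ -261.33)
(W + J(C, g(-13, 9))) + l = (-784/3 + ((6 - 13) - 76/45)) + 4592 = (-784/3 + (-7 - 76/45)) + 4592 = (-784/3 - 391/45) + 4592 = -12151/45 + 4592 = 194489/45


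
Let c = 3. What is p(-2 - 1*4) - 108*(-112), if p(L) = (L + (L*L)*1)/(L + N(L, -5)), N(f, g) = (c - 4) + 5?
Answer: 12081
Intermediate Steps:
N(f, g) = 4 (N(f, g) = (3 - 4) + 5 = -1 + 5 = 4)
p(L) = (L + L**2)/(4 + L) (p(L) = (L + (L*L)*1)/(L + 4) = (L + L**2*1)/(4 + L) = (L + L**2)/(4 + L))
p(-2 - 1*4) - 108*(-112) = (-2 - 1*4)*(1 + (-2 - 1*4))/(4 + (-2 - 1*4)) - 108*(-112) = (-2 - 4)*(1 + (-2 - 4))/(4 + (-2 - 4)) + 12096 = -6*(1 - 6)/(4 - 6) + 12096 = -6*(-5)/(-2) + 12096 = -6*(-1/2)*(-5) + 12096 = -15 + 12096 = 12081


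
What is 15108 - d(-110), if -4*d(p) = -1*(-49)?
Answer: 60481/4 ≈ 15120.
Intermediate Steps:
d(p) = -49/4 (d(p) = -(-1)*(-49)/4 = -1/4*49 = -49/4)
15108 - d(-110) = 15108 - 1*(-49/4) = 15108 + 49/4 = 60481/4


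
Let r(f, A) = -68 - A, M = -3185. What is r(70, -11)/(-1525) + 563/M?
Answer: -135406/971425 ≈ -0.13939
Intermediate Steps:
r(70, -11)/(-1525) + 563/M = (-68 - 1*(-11))/(-1525) + 563/(-3185) = (-68 + 11)*(-1/1525) + 563*(-1/3185) = -57*(-1/1525) - 563/3185 = 57/1525 - 563/3185 = -135406/971425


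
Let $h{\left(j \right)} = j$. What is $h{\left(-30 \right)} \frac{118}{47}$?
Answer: $- \frac{3540}{47} \approx -75.319$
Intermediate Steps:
$h{\left(-30 \right)} \frac{118}{47} = - 30 \cdot \frac{118}{47} = - 30 \cdot 118 \cdot \frac{1}{47} = \left(-30\right) \frac{118}{47} = - \frac{3540}{47}$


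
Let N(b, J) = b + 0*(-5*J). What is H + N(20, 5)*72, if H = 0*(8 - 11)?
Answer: 1440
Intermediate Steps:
N(b, J) = b (N(b, J) = b + 0 = b)
H = 0 (H = 0*(-3) = 0)
H + N(20, 5)*72 = 0 + 20*72 = 0 + 1440 = 1440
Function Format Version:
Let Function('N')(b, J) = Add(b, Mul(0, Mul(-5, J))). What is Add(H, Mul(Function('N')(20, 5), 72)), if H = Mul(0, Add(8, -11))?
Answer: 1440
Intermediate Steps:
Function('N')(b, J) = b (Function('N')(b, J) = Add(b, 0) = b)
H = 0 (H = Mul(0, -3) = 0)
Add(H, Mul(Function('N')(20, 5), 72)) = Add(0, Mul(20, 72)) = Add(0, 1440) = 1440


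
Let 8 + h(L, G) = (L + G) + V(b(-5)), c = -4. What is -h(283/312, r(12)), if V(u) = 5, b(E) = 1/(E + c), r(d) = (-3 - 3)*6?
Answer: 11885/312 ≈ 38.093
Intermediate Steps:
r(d) = -36 (r(d) = -6*6 = -36)
b(E) = 1/(-4 + E) (b(E) = 1/(E - 4) = 1/(-4 + E))
h(L, G) = -3 + G + L (h(L, G) = -8 + ((L + G) + 5) = -8 + ((G + L) + 5) = -8 + (5 + G + L) = -3 + G + L)
-h(283/312, r(12)) = -(-3 - 36 + 283/312) = -1*(-11885/312) = 11885/312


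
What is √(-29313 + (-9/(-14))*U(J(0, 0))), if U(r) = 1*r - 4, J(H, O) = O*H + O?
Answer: 453*I*√7/7 ≈ 171.22*I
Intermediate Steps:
J(H, O) = O + H*O (J(H, O) = H*O + O = O + H*O)
U(r) = -4 + r (U(r) = r - 4 = -4 + r)
√(-29313 + (-9/(-14))*U(J(0, 0))) = √(-29313 + (-9/(-14))*(-4 + 0*(1 + 0))) = √(-29313 + (-1/14*(-9))*(-4 + 0*1)) = √(-29313 + 9*(-4 + 0)/14) = √(-29313 + (9/14)*(-4)) = √(-29313 - 18/7) = √(-205209/7) = 453*I*√7/7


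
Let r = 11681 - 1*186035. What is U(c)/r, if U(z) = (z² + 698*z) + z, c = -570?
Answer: 12255/29059 ≈ 0.42173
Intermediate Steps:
r = -174354 (r = 11681 - 186035 = -174354)
U(z) = z² + 699*z
U(c)/r = -570*(699 - 570)/(-174354) = -570*129*(-1/174354) = -73530*(-1/174354) = 12255/29059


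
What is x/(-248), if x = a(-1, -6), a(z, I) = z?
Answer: 1/248 ≈ 0.0040323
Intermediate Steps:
x = -1
x/(-248) = -1/(-248) = -1/248*(-1) = 1/248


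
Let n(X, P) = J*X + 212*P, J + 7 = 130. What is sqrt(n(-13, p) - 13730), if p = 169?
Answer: sqrt(20499) ≈ 143.17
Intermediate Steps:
J = 123 (J = -7 + 130 = 123)
n(X, P) = 123*X + 212*P
sqrt(n(-13, p) - 13730) = sqrt((123*(-13) + 212*169) - 13730) = sqrt((-1599 + 35828) - 13730) = sqrt(34229 - 13730) = sqrt(20499)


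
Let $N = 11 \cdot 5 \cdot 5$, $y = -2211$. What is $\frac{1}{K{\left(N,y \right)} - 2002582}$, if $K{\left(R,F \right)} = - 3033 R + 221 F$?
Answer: $- \frac{1}{3325288} \approx -3.0073 \cdot 10^{-7}$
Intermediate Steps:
$N = 275$ ($N = 55 \cdot 5 = 275$)
$\frac{1}{K{\left(N,y \right)} - 2002582} = \frac{1}{\left(\left(-3033\right) 275 + 221 \left(-2211\right)\right) - 2002582} = \frac{1}{\left(-834075 - 488631\right) - 2002582} = \frac{1}{-1322706 - 2002582} = \frac{1}{-3325288} = - \frac{1}{3325288}$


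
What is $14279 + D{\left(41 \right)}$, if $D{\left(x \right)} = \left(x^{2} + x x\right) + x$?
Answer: $17682$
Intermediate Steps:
$D{\left(x \right)} = x + 2 x^{2}$ ($D{\left(x \right)} = \left(x^{2} + x^{2}\right) + x = 2 x^{2} + x = x + 2 x^{2}$)
$14279 + D{\left(41 \right)} = 14279 + 41 \left(1 + 2 \cdot 41\right) = 14279 + 41 \left(1 + 82\right) = 14279 + 41 \cdot 83 = 14279 + 3403 = 17682$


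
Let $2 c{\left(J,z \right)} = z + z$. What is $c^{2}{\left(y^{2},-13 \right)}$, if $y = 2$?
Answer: $169$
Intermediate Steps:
$c{\left(J,z \right)} = z$ ($c{\left(J,z \right)} = \frac{z + z}{2} = \frac{2 z}{2} = z$)
$c^{2}{\left(y^{2},-13 \right)} = \left(-13\right)^{2} = 169$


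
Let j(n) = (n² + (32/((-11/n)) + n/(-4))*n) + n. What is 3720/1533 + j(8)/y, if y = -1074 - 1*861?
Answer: 27125152/10876635 ≈ 2.4939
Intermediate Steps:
y = -1935 (y = -1074 - 861 = -1935)
j(n) = n - 95*n²/44 (j(n) = (n² + (32*(-n/11) + n*(-¼))*n) + n = (n² + (-32*n/11 - n/4)*n) + n = (n² + (-139*n/44)*n) + n = (n² - 139*n²/44) + n = -95*n²/44 + n = n - 95*n²/44)
3720/1533 + j(8)/y = 3720/1533 + ((1/44)*8*(44 - 95*8))/(-1935) = 3720*(1/1533) + ((1/44)*8*(44 - 760))*(-1/1935) = 1240/511 + ((1/44)*8*(-716))*(-1/1935) = 1240/511 - 1432/11*(-1/1935) = 1240/511 + 1432/21285 = 27125152/10876635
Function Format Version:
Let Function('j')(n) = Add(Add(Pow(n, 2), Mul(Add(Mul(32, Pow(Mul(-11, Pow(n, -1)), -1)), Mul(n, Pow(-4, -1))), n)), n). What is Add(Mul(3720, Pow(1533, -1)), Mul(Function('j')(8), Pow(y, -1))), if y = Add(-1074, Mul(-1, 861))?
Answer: Rational(27125152, 10876635) ≈ 2.4939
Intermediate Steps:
y = -1935 (y = Add(-1074, -861) = -1935)
Function('j')(n) = Add(n, Mul(Rational(-95, 44), Pow(n, 2))) (Function('j')(n) = Add(Add(Pow(n, 2), Mul(Add(Mul(32, Mul(Rational(-1, 11), n)), Mul(n, Rational(-1, 4))), n)), n) = Add(Add(Pow(n, 2), Mul(Add(Mul(Rational(-32, 11), n), Mul(Rational(-1, 4), n)), n)), n) = Add(Add(Pow(n, 2), Mul(Mul(Rational(-139, 44), n), n)), n) = Add(Add(Pow(n, 2), Mul(Rational(-139, 44), Pow(n, 2))), n) = Add(Mul(Rational(-95, 44), Pow(n, 2)), n) = Add(n, Mul(Rational(-95, 44), Pow(n, 2))))
Add(Mul(3720, Pow(1533, -1)), Mul(Function('j')(8), Pow(y, -1))) = Add(Mul(3720, Pow(1533, -1)), Mul(Mul(Rational(1, 44), 8, Add(44, Mul(-95, 8))), Pow(-1935, -1))) = Add(Mul(3720, Rational(1, 1533)), Mul(Mul(Rational(1, 44), 8, Add(44, -760)), Rational(-1, 1935))) = Add(Rational(1240, 511), Mul(Mul(Rational(1, 44), 8, -716), Rational(-1, 1935))) = Add(Rational(1240, 511), Mul(Rational(-1432, 11), Rational(-1, 1935))) = Add(Rational(1240, 511), Rational(1432, 21285)) = Rational(27125152, 10876635)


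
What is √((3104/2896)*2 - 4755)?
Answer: I*√155708327/181 ≈ 68.941*I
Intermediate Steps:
√((3104/2896)*2 - 4755) = √((3104*(1/2896))*2 - 4755) = √((194/181)*2 - 4755) = √(388/181 - 4755) = √(-860267/181) = I*√155708327/181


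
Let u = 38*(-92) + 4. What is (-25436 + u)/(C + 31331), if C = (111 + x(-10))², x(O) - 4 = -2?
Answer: -7232/11025 ≈ -0.65596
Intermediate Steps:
u = -3492 (u = -3496 + 4 = -3492)
x(O) = 2 (x(O) = 4 - 2 = 2)
C = 12769 (C = (111 + 2)² = 113² = 12769)
(-25436 + u)/(C + 31331) = (-25436 - 3492)/(12769 + 31331) = -28928/44100 = -28928*1/44100 = -7232/11025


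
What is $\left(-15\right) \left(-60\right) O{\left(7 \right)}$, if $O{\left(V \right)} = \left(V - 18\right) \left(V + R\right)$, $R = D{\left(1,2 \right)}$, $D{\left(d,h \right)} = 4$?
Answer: $-108900$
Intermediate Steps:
$R = 4$
$O{\left(V \right)} = \left(-18 + V\right) \left(4 + V\right)$ ($O{\left(V \right)} = \left(V - 18\right) \left(V + 4\right) = \left(-18 + V\right) \left(4 + V\right)$)
$\left(-15\right) \left(-60\right) O{\left(7 \right)} = \left(-15\right) \left(-60\right) \left(-72 + 7^{2} - 98\right) = 900 \left(-72 + 49 - 98\right) = 900 \left(-121\right) = -108900$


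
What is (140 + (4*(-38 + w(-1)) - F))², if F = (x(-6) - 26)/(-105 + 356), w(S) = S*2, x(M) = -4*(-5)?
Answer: 25140196/63001 ≈ 399.04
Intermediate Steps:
x(M) = 20
w(S) = 2*S
F = -6/251 (F = (20 - 26)/(-105 + 356) = -6/251 ≈ -0.023904)
(140 + (4*(-38 + w(-1)) - F))² = (140 + (4*(-38 + 2*(-1)) - 1*(-6/251)))² = (140 + (4*(-38 - 2) + 6/251))² = (140 + (4*(-40) + 6/251))² = (140 + (-160 + 6/251))² = (140 - 40154/251)² = (-5014/251)² = 25140196/63001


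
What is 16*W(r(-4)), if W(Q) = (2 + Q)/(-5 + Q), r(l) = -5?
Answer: 24/5 ≈ 4.8000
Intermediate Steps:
W(Q) = (2 + Q)/(-5 + Q)
16*W(r(-4)) = 16*((2 - 5)/(-5 - 5)) = 16*(-3/(-10)) = 16*(-⅒*(-3)) = 16*(3/10) = 24/5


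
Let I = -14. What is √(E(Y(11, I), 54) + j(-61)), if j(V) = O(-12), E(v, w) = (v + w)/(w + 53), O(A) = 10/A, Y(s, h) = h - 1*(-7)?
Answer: I*√162426/642 ≈ 0.62776*I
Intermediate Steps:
Y(s, h) = 7 + h (Y(s, h) = h + 7 = 7 + h)
E(v, w) = (v + w)/(53 + w)
j(V) = -⅚ (j(V) = 10/(-12) = 10*(-1/12) = -⅚)
√(E(Y(11, I), 54) + j(-61)) = √(((7 - 14) + 54)/(53 + 54) - ⅚) = √((-7 + 54)/107 - ⅚) = √((1/107)*47 - ⅚) = √(47/107 - ⅚) = √(-253/642) = I*√162426/642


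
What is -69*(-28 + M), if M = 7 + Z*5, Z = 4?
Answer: 69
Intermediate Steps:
M = 27 (M = 7 + 4*5 = 7 + 20 = 27)
-69*(-28 + M) = -69*(-28 + 27) = -69*(-1) = 69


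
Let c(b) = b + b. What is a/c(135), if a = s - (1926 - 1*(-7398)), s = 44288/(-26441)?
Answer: -123290086/3569535 ≈ -34.540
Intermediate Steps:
c(b) = 2*b
s = -44288/26441 (s = 44288*(-1/26441) = -44288/26441 ≈ -1.6750)
a = -246580172/26441 (a = -44288/26441 - (1926 - 1*(-7398)) = -44288/26441 - (1926 + 7398) = -44288/26441 - 1*9324 = -44288/26441 - 9324 = -246580172/26441 ≈ -9325.7)
a/c(135) = -246580172/(26441*(2*135)) = -246580172/26441/270 = -246580172/26441*1/270 = -123290086/3569535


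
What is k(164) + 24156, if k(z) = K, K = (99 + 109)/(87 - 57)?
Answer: 362444/15 ≈ 24163.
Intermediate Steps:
K = 104/15 (K = 208/30 = 208*(1/30) = 104/15 ≈ 6.9333)
k(z) = 104/15
k(164) + 24156 = 104/15 + 24156 = 362444/15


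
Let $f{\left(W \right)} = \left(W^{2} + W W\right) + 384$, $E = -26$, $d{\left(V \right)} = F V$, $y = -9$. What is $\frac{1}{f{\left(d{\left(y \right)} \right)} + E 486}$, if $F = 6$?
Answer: $- \frac{1}{6420} \approx -0.00015576$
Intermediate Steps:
$d{\left(V \right)} = 6 V$
$f{\left(W \right)} = 384 + 2 W^{2}$ ($f{\left(W \right)} = \left(W^{2} + W^{2}\right) + 384 = 2 W^{2} + 384 = 384 + 2 W^{2}$)
$\frac{1}{f{\left(d{\left(y \right)} \right)} + E 486} = \frac{1}{\left(384 + 2 \left(6 \left(-9\right)\right)^{2}\right) - 12636} = \frac{1}{\left(384 + 2 \left(-54\right)^{2}\right) - 12636} = \frac{1}{\left(384 + 2 \cdot 2916\right) - 12636} = \frac{1}{\left(384 + 5832\right) - 12636} = \frac{1}{6216 - 12636} = \frac{1}{-6420} = - \frac{1}{6420}$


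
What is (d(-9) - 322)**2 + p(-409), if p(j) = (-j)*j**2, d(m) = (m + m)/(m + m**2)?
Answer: 1096348385/16 ≈ 6.8522e+7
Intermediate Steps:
d(m) = 2*m/(m + m**2) (d(m) = (2*m)/(m + m**2) = 2*m/(m + m**2))
p(j) = -j**3
(d(-9) - 322)**2 + p(-409) = (2/(1 - 9) - 322)**2 - 1*(-409)**3 = (2/(-8) - 322)**2 - 1*(-68417929) = (2*(-1/8) - 322)**2 + 68417929 = (-1/4 - 322)**2 + 68417929 = (-1289/4)**2 + 68417929 = 1661521/16 + 68417929 = 1096348385/16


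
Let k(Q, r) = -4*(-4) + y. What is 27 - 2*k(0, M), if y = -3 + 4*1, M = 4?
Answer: -7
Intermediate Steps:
y = 1 (y = -3 + 4 = 1)
k(Q, r) = 17 (k(Q, r) = -4*(-4) + 1 = 16 + 1 = 17)
27 - 2*k(0, M) = 27 - 2*17 = 27 - 34 = -7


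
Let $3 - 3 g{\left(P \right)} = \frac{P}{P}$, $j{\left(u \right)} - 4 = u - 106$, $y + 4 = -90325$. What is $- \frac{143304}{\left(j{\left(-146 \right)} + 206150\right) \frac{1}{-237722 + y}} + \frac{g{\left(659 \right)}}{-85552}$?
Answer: $\frac{335157235501745}{1467943992} \approx 2.2832 \cdot 10^{5}$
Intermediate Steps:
$y = -90329$ ($y = -4 - 90325 = -90329$)
$j{\left(u \right)} = -102 + u$ ($j{\left(u \right)} = 4 + \left(u - 106\right) = 4 + \left(-106 + u\right) = -102 + u$)
$g{\left(P \right)} = \frac{2}{3}$ ($g{\left(P \right)} = 1 - \frac{P \frac{1}{P}}{3} = 1 - \frac{1}{3} = \frac{2}{3}$)
$- \frac{143304}{\left(j{\left(-146 \right)} + 206150\right) \frac{1}{-237722 + y}} + \frac{g{\left(659 \right)}}{-85552} = - \frac{143304}{\left(\left(-102 - 146\right) + 206150\right) \frac{1}{-237722 - 90329}} + \frac{2}{3 \left(-85552\right)} = - \frac{143304}{\left(-248 + 206150\right) \frac{1}{-328051}} + \frac{2}{3} \left(- \frac{1}{85552}\right) = - \frac{143304}{205902 \left(- \frac{1}{328051}\right)} - \frac{1}{128328} = - \frac{143304}{- \frac{205902}{328051}} - \frac{1}{128328} = \left(-143304\right) \left(- \frac{328051}{205902}\right) - \frac{1}{128328} = \frac{7835170084}{34317} - \frac{1}{128328} = \frac{335157235501745}{1467943992}$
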